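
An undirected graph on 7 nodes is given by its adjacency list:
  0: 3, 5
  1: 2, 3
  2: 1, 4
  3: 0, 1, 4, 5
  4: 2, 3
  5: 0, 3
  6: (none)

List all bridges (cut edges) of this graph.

The edges on the cycle 3-0-5-3 are not bridges since each lies on that cycle.
Every edge lies on some cycle, so there are no bridges.

none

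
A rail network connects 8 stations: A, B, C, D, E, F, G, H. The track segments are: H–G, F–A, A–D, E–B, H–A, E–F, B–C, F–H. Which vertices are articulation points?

A, B, E, F, H

Removing A increases the component count from 1 to 2, so A is a cut vertex.
Removing B increases the component count from 1 to 2, so B is a cut vertex.
Removing E increases the component count from 1 to 2, so E is a cut vertex.
Likewise F, H are cut vertices.
By contrast removing C leaves 1 component; it is not a cut vertex. No other vertex is a cut vertex either.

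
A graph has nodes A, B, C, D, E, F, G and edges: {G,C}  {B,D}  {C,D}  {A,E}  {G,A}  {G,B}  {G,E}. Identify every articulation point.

Removing G increases the component count from 2 to 3, so G is a cut vertex.
By contrast removing B leaves 2 components; it is not a cut vertex. No other vertex is a cut vertex either.

G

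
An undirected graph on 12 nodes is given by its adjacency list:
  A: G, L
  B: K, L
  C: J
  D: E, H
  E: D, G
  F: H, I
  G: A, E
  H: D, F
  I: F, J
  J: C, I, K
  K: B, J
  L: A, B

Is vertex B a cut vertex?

Deleting B leaves 1 component (was 1) (its neighbors K, L remain connected to each other), so B is not a cut vertex.

No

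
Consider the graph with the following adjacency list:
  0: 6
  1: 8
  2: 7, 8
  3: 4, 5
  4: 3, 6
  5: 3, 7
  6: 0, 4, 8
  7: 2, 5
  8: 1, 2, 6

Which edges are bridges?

0-6, 1-8

The edges on the cycle 7-5-3-4-6-8-2-7 are not bridges since each lies on that cycle.
But removing 0-6 disconnects 0 from 6; removing 8-1 disconnects 8 from 1 — these are bridges.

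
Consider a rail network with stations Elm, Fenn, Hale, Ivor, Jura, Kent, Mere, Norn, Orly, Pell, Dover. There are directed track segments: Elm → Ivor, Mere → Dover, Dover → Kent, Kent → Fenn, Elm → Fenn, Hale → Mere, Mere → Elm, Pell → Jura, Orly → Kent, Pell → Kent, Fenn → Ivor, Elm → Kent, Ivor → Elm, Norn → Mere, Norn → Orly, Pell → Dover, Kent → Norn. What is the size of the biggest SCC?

{Elm, Fenn, Ivor, Kent, Mere, Norn, Orly, Dover} are all mutually reachable — one SCC of size 8.
{Jura} is an SCC by itself.
{Hale} is an SCC by itself.
{Pell} is an SCC by itself.
The largest has 8 vertices.

8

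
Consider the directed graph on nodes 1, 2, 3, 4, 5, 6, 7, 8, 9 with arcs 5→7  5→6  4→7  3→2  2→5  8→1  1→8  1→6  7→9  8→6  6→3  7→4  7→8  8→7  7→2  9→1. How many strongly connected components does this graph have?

1

{1, 2, 3, 4, 5, 6, 7, 8, 9} are all mutually reachable — one SCC of size 9.
That gives 1 strongly connected component.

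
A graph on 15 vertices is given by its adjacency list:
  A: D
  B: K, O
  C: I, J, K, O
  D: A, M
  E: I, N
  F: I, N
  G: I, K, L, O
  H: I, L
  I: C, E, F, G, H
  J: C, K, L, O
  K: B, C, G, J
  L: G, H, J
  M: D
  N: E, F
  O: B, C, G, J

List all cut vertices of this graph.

D, I

Removing D increases the component count from 2 to 3, so D is a cut vertex.
Removing I increases the component count from 2 to 3, so I is a cut vertex.
By contrast removing N leaves 2 components; it is not a cut vertex. No other vertex is a cut vertex either.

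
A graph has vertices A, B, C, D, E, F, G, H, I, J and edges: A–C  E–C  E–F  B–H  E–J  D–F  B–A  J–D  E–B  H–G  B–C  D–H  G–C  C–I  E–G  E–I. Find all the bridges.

none

The edges on the cycle E-J-D-H-B-E are not bridges since each lies on that cycle.
Every edge lies on some cycle, so there are no bridges.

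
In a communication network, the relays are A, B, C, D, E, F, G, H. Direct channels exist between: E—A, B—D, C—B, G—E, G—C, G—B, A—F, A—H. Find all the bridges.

A-E, A-F, A-H, B-D, E-G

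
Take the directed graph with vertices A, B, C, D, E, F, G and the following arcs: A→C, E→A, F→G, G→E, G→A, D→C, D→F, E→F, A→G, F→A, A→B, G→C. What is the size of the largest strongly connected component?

4

{A, E, F, G} are all mutually reachable — one SCC of size 4.
{D} is an SCC by itself.
{C} is an SCC by itself.
{B} is an SCC by itself.
The largest has 4 vertices.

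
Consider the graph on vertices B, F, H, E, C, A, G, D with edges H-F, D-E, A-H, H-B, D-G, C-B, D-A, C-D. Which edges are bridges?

The edges on the cycle C-D-A-H-B-C are not bridges since each lies on that cycle.
But removing D-G disconnects D from G; removing D-E disconnects D from E; removing H-F disconnects H from F — these are bridges.

D-E, D-G, F-H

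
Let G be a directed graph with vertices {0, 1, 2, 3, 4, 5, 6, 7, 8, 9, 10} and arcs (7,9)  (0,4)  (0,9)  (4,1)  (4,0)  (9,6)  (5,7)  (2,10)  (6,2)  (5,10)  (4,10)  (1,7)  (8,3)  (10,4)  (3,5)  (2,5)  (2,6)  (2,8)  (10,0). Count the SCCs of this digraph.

1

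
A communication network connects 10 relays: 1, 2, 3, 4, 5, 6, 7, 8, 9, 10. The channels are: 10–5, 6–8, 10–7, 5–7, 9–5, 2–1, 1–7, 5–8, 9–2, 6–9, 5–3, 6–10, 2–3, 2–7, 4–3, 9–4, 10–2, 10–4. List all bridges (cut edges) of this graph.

none

The edges on the cycle 10-5-7-2-10 are not bridges since each lies on that cycle.
Every edge lies on some cycle, so there are no bridges.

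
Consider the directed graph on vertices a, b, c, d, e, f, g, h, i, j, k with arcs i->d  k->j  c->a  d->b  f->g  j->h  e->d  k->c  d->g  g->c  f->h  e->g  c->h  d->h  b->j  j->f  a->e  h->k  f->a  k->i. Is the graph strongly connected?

Yes

From e we can reach every vertex (a, b, c, d, e, f, g, h, i, j, k), and every vertex can reach e (a, b, c, d, e, f, g, h, i, j, k). So the whole graph is one strongly connected component.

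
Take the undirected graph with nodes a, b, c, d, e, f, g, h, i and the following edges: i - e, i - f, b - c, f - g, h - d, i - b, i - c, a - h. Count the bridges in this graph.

5

The edges on the cycle i-b-c-i are not bridges since each lies on that cycle.
But removing i - f disconnects i from f; removing a - h disconnects a from h; removing i - e disconnects i from e; removing d - h disconnects d from h — these are bridges.
In total 5 edges are bridges.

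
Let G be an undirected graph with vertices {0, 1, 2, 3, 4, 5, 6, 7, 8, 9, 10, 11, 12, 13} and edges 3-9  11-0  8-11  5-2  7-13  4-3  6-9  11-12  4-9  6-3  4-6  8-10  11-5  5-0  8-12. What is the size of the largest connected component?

7

1 is isolated — a component by itself.
Starting from 7 we can reach 7, 13. That is one component of size 2.
Starting from 3 we can reach 3, 4, 6, 9. That is one component of size 4.
Starting from 0 we can reach 0, 2, 5, 8, 10, 11, 12. That is one component of size 7.
The largest has 7 vertices.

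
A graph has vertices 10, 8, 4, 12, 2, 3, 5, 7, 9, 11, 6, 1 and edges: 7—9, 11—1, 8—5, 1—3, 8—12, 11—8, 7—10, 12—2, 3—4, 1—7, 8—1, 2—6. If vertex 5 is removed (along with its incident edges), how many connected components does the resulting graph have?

1

With 5 gone, the remaining components are: {1, 2, 3, 4, 6, 7, 8, 9, 10, 11, 12}.
That is 1 component.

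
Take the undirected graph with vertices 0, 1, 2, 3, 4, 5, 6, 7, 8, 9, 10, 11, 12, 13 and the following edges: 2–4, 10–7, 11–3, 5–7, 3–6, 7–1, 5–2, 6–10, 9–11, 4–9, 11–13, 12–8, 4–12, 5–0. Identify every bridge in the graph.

The edges on the cycle 5-2-4-9-11-3-6-10-7-5 are not bridges since each lies on that cycle.
But removing 5–0 disconnects 5 from 0; removing 13–11 disconnects 13 from 11; removing 7–1 disconnects 7 from 1; removing 12–8 disconnects 12 from 8 — these are bridges.
In total 5 edges are bridges.

0-5, 1-7, 11-13, 12-4, 12-8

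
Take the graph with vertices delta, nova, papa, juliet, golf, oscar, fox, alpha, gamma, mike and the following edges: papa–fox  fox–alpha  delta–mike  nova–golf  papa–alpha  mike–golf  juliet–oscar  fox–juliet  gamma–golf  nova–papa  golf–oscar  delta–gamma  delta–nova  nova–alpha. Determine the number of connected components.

1

Starting from fox we can reach fox, golf, mike, nova, papa, alpha, delta, gamma, oscar, juliet. That is one component of size 10.
Total: 1 component.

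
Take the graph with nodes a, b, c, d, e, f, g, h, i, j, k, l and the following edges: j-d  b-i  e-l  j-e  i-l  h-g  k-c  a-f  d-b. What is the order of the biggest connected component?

Starting from c we can reach c, k. That is one component of size 2.
Starting from a we can reach a, f. That is one component of size 2.
Starting from g we can reach g, h. That is one component of size 2.
Starting from b we can reach b, d, e, i, j, l. That is one component of size 6.
The largest has 6 vertices.

6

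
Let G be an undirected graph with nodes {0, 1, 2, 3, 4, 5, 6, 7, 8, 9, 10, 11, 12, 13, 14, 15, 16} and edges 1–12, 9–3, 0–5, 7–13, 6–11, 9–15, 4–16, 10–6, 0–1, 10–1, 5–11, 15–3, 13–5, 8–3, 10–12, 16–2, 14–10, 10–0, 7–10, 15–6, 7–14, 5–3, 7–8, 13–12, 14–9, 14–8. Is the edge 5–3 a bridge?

After removing 5–3, the path 5-11-6-15-3 still connects them, so the edge is not a bridge.

No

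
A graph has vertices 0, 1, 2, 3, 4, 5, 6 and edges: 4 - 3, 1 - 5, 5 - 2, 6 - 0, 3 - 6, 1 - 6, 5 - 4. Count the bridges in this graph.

2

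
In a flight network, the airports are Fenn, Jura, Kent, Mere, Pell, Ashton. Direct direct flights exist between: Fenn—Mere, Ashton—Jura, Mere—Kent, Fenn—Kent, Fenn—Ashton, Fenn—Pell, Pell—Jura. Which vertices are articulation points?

Removing Fenn increases the component count from 1 to 2, so Fenn is a cut vertex.
By contrast removing Jura leaves 1 component; it is not a cut vertex. No other vertex is a cut vertex either.

Fenn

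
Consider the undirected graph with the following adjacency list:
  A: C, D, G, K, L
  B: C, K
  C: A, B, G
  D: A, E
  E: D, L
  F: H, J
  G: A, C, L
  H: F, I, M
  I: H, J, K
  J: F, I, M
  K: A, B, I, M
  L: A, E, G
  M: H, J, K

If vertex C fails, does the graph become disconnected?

Deleting C leaves 1 component (was 1) (its neighbors A, B, G remain connected to each other), so C is not a cut vertex.

No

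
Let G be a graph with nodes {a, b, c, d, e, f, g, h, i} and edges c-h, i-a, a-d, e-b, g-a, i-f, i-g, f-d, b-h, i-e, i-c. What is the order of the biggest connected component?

9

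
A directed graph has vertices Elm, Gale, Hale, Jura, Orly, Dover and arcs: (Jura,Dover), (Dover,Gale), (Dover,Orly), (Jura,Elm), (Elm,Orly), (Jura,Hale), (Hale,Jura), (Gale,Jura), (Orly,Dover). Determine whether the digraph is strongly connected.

Yes

From Gale we can reach every vertex (Elm, Gale, Hale, Jura, Orly, Dover), and every vertex can reach Gale (Elm, Gale, Hale, Jura, Orly, Dover). So the whole graph is one strongly connected component.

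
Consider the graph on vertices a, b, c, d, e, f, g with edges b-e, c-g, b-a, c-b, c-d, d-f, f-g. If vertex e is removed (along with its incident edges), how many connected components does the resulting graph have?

1

With e gone, the remaining components are: {a, b, c, d, f, g}.
That is 1 component.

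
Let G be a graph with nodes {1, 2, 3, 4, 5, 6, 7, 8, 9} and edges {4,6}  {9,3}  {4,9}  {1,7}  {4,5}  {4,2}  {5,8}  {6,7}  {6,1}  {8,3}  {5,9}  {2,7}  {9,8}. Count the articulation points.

1

Removing 4 increases the component count from 1 to 2, so 4 is a cut vertex.
By contrast removing 2 leaves 1 component; it is not a cut vertex. No other vertex is a cut vertex either.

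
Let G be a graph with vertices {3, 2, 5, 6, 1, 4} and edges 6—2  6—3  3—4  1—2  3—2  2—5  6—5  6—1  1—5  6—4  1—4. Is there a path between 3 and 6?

Yes

From 3 we can reach 1, 2, 3, 4, 5, 6, which includes 6.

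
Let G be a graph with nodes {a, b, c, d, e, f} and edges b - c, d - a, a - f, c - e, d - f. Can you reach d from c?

No

The component containing c is {b, c, e}, and d is not in it.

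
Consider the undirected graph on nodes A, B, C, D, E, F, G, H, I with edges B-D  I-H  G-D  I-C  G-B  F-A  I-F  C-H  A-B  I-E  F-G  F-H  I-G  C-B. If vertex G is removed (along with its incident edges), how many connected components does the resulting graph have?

1

With G gone, the remaining components are: {A, B, C, D, E, F, H, I}.
That is 1 component.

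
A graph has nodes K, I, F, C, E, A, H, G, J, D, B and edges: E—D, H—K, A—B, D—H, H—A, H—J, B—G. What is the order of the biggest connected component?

C is isolated — a component by itself.
F is isolated — a component by itself.
I is isolated — a component by itself.
Starting from A we can reach A, B, D, E, G, H, J, K. That is one component of size 8.
The largest has 8 vertices.

8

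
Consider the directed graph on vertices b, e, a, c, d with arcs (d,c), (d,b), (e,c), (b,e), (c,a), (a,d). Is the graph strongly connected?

From a we can reach every vertex (a, b, c, d, e), and every vertex can reach a (a, b, c, d, e). So the whole graph is one strongly connected component.

Yes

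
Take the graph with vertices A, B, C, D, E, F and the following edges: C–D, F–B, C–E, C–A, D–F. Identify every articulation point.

Removing C increases the component count from 1 to 3, so C is a cut vertex.
Removing D increases the component count from 1 to 2, so D is a cut vertex.
Removing F increases the component count from 1 to 2, so F is a cut vertex.
By contrast removing B leaves 1 component; it is not a cut vertex. No other vertex is a cut vertex either.

C, D, F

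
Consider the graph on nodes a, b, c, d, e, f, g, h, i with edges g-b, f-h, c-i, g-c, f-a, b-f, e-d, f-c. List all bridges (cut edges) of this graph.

a-f, c-i, d-e, f-h

The edges on the cycle g-b-f-c-g are not bridges since each lies on that cycle.
But removing c-i disconnects c from i; removing d-e disconnects d from e; removing f-a disconnects f from a; removing f-h disconnects f from h — these are bridges.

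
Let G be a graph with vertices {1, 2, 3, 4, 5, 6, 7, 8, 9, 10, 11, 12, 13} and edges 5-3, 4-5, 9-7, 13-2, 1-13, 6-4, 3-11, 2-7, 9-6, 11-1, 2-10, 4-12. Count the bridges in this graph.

2

The edges on the cycle 9-6-4-5-3-11-1-13-2-7-9 are not bridges since each lies on that cycle.
But removing 2-10 disconnects 2 from 10; removing 4-12 disconnects 4 from 12 — these are bridges.
That makes 2 bridges.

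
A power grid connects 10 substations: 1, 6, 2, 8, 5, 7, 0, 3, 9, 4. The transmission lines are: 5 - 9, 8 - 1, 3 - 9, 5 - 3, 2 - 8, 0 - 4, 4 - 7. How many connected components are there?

4

6 is isolated — a component by itself.
Starting from 1 we can reach 1, 2, 8. That is one component of size 3.
Starting from 0 we can reach 0, 4, 7. That is one component of size 3.
Starting from 3 we can reach 3, 5, 9. That is one component of size 3.
Total: 4 components.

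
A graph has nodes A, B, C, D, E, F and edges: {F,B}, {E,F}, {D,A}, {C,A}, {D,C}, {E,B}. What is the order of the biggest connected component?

Starting from B we can reach B, E, F. That is one component of size 3.
Starting from A we can reach A, C, D. That is one component of size 3.
The largest has 3 vertices.

3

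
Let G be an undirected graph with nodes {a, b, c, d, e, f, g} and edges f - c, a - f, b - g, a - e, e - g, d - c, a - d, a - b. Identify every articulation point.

a

Removing a increases the component count from 1 to 2, so a is a cut vertex.
By contrast removing e leaves 1 component; it is not a cut vertex. No other vertex is a cut vertex either.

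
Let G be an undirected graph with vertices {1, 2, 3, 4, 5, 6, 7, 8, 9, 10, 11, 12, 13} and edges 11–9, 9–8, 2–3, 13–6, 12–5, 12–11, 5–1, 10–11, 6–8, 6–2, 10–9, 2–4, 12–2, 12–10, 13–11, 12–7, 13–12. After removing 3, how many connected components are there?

1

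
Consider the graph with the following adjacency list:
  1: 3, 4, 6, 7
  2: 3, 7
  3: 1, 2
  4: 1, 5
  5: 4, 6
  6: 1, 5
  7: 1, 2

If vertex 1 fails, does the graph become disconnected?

Yes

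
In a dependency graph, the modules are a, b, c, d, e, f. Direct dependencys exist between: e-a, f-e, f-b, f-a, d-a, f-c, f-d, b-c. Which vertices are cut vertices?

f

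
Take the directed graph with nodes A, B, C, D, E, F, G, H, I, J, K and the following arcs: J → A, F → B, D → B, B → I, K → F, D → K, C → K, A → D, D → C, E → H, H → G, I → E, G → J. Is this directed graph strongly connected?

From C we can reach every vertex (A, B, C, D, E, F, G, H, I, J, K), and every vertex can reach C (A, B, C, D, E, F, G, H, I, J, K). So the whole graph is one strongly connected component.

Yes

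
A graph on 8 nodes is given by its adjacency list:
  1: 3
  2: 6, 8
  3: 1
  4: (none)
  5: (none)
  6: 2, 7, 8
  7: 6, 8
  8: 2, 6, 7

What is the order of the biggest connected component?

4 is isolated — a component by itself.
5 is isolated — a component by itself.
Starting from 1 we can reach 1, 3. That is one component of size 2.
Starting from 2 we can reach 2, 6, 7, 8. That is one component of size 4.
The largest has 4 vertices.

4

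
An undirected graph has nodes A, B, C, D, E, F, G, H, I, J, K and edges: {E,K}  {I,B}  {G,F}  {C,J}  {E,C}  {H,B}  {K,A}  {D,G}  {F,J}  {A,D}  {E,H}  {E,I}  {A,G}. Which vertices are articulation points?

E

Removing E increases the component count from 1 to 2, so E is a cut vertex.
By contrast removing F leaves 1 component; it is not a cut vertex. No other vertex is a cut vertex either.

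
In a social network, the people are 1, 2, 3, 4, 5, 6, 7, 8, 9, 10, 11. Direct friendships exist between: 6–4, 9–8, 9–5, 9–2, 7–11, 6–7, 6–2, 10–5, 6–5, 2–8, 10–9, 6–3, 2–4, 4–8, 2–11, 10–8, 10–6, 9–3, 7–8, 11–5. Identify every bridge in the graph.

The edges on the cycle 10-6-7-8-10 are not bridges since each lies on that cycle.
Every edge lies on some cycle, so there are no bridges.

none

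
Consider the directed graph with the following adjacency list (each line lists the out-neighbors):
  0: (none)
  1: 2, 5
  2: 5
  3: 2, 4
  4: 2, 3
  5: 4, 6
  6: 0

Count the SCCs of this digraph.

{2, 3, 4, 5} are all mutually reachable — one SCC of size 4.
{0} is an SCC by itself.
{1} is an SCC by itself.
{6} is an SCC by itself.
That gives 4 strongly connected components.

4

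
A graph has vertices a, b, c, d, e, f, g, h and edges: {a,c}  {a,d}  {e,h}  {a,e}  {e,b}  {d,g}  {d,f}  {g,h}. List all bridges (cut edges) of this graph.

The edges on the cycle a-e-h-g-d-a are not bridges since each lies on that cycle.
But removing b-e disconnects b from e; removing c-a disconnects c from a; removing d-f disconnects d from f — these are bridges.

a-c, b-e, d-f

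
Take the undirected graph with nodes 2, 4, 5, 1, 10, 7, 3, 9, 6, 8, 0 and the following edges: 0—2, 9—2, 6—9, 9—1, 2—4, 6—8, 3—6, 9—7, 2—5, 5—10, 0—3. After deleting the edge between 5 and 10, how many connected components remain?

Before removal there is 1 component.
5—10 is a bridge — removing it separates 5's side from 10's side.
After removal: 2 components.

2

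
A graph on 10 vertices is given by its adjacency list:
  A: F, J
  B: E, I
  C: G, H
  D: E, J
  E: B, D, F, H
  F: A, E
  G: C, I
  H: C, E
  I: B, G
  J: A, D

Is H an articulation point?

Deleting H leaves 1 component (was 1) (its neighbors C, E remain connected to each other), so H is not a cut vertex.

No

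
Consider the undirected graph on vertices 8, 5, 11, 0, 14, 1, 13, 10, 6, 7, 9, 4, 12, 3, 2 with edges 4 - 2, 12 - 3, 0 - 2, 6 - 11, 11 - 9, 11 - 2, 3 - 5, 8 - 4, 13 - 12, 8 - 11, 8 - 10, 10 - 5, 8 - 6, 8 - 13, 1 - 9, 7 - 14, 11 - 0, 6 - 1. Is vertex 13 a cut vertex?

No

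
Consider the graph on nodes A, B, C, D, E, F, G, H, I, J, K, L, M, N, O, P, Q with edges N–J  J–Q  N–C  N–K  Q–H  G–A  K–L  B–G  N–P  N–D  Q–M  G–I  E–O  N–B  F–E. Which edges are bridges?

removing B–N disconnects B from N; removing G–A disconnects G from A; removing Q–M disconnects Q from M; removing N–C disconnects N from C — these are bridges.
In total 15 edges are bridges.

A-G, B-G, B-N, C-N, D-N, E-F, E-O, G-I, H-Q, J-N, J-Q, K-L, K-N, M-Q, N-P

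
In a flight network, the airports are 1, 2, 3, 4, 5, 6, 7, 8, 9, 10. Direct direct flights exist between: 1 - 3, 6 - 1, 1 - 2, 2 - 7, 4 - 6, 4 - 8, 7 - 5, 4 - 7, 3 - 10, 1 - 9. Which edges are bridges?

1-3, 1-9, 10-3, 4-8, 5-7

The edges on the cycle 4-6-1-2-7-4 are not bridges since each lies on that cycle.
But removing 3 - 1 disconnects 3 from 1; removing 1 - 9 disconnects 1 from 9; removing 3 - 10 disconnects 3 from 10; removing 4 - 8 disconnects 4 from 8 — these are bridges.
In total 5 edges are bridges.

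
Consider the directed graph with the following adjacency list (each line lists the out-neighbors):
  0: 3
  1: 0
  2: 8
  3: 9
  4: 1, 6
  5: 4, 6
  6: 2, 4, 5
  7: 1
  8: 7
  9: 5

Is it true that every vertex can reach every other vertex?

Yes

From 9 we can reach every vertex (0, 1, 2, 3, 4, 5, 6, 7, 8, 9), and every vertex can reach 9 (0, 1, 2, 3, 4, 5, 6, 7, 8, 9). So the whole graph is one strongly connected component.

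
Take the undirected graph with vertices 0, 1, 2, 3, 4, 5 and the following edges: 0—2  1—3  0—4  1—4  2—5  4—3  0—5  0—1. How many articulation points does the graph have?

Removing 0 increases the component count from 1 to 2, so 0 is a cut vertex.
By contrast removing 2 leaves 1 component; it is not a cut vertex. No other vertex is a cut vertex either.

1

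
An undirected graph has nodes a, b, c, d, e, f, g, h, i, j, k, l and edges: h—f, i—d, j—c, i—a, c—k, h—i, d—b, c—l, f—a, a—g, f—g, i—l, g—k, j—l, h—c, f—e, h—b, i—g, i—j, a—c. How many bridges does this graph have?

1

The edges on the cycle h-f-a-i-h are not bridges since each lies on that cycle.
But removing e—f disconnects e from f — this is a bridge.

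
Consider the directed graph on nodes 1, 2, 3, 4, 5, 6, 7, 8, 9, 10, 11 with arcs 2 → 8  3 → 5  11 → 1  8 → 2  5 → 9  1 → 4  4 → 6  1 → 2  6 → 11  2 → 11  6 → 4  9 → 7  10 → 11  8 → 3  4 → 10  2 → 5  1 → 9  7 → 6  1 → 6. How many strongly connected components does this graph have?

1

{1, 2, 3, 4, 5, 6, 7, 8, 9, 10, 11} are all mutually reachable — one SCC of size 11.
That gives 1 strongly connected component.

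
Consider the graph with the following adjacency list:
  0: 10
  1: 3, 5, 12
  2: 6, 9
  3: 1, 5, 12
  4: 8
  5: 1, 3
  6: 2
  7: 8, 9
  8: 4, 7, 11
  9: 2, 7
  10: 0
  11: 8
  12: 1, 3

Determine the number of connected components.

Starting from 0 we can reach 0, 10. That is one component of size 2.
Starting from 1 we can reach 1, 3, 5, 12. That is one component of size 4.
Starting from 2 we can reach 2, 4, 6, 7, 8, 9, 11. That is one component of size 7.
Total: 3 components.

3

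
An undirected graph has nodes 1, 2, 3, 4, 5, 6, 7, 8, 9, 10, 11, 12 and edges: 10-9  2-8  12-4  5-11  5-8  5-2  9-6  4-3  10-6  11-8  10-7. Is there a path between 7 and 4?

The component containing 7 is {6, 7, 9, 10}, and 4 is not in it.

No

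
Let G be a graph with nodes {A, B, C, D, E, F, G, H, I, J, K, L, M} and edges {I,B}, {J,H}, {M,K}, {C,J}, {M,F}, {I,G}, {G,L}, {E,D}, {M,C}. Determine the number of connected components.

4

A is isolated — a component by itself.
Starting from D we can reach D, E. That is one component of size 2.
Starting from B we can reach B, G, I, L. That is one component of size 4.
Starting from C we can reach C, F, H, J, K, M. That is one component of size 6.
Total: 4 components.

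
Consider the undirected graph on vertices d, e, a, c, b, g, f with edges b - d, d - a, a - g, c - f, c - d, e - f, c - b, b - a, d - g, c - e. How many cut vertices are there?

1

Removing c increases the component count from 1 to 2, so c is a cut vertex.
By contrast removing a leaves 1 component; it is not a cut vertex. No other vertex is a cut vertex either.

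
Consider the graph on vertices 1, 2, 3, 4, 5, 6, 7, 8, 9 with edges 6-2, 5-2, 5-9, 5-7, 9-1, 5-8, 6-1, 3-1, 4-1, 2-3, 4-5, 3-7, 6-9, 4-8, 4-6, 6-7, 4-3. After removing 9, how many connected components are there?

With 9 gone, the remaining components are: {1, 2, 3, 4, 5, 6, 7, 8}.
That is 1 component.

1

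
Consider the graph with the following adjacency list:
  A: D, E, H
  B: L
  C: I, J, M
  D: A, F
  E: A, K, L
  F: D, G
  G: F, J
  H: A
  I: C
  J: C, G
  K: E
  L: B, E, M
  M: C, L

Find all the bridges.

The edges on the cycle D-F-G-J-C-M-L-E-A-D are not bridges since each lies on that cycle.
But removing I-C disconnects I from C; removing K-E disconnects K from E; removing A-H disconnects A from H; removing B-L disconnects B from L — these are bridges.

A-H, B-L, C-I, E-K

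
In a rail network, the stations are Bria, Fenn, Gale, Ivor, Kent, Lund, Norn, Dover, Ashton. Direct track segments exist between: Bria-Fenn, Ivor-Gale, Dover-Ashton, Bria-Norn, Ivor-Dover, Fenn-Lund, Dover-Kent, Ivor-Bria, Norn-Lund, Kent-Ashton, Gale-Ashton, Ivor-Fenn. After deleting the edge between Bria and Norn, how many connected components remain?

Bria and Norn are still connected via Bria-Fenn-Lund-Norn, so the component count stays at 1.

1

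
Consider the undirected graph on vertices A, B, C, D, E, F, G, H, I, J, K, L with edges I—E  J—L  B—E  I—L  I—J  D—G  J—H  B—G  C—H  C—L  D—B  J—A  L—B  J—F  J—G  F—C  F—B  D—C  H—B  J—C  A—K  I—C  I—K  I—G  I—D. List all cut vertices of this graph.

Removing H, for instance, still leaves 1 component. No single vertex removal increases the component count — the graph has no articulation points.

none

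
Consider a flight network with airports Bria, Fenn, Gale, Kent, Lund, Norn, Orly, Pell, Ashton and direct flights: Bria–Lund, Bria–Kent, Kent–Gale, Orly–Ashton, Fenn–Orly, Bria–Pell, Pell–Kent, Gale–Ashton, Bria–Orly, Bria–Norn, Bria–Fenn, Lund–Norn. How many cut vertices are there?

1

Removing Bria increases the component count from 1 to 2, so Bria is a cut vertex.
By contrast removing Gale leaves 1 component; it is not a cut vertex. No other vertex is a cut vertex either.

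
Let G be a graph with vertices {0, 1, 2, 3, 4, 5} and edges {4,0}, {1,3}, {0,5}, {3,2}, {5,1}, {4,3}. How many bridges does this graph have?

The edges on the cycle 4-0-5-1-3-4 are not bridges since each lies on that cycle.
But removing 3—2 disconnects 3 from 2 — this is a bridge.

1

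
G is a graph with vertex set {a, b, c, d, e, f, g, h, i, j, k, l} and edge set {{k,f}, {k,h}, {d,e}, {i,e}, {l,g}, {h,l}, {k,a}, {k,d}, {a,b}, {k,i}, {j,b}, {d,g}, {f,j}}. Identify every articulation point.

k

Removing k increases the component count from 2 to 3, so k is a cut vertex.
By contrast removing j leaves 2 components; it is not a cut vertex. No other vertex is a cut vertex either.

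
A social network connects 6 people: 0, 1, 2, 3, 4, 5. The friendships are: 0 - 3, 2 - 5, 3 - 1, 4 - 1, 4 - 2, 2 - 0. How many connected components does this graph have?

Starting from 0 we can reach 0, 1, 2, 3, 4, 5. That is one component of size 6.
Total: 1 component.

1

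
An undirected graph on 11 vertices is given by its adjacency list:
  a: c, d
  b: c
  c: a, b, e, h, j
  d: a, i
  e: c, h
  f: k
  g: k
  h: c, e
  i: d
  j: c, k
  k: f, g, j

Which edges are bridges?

The edges on the cycle h-e-c-h are not bridges since each lies on that cycle.
But removing c-j disconnects c from j; removing c-b disconnects c from b; removing d-i disconnects d from i; removing c-a disconnects c from a — these are bridges.
In total 8 edges are bridges.

a-c, a-d, b-c, c-j, d-i, f-k, g-k, j-k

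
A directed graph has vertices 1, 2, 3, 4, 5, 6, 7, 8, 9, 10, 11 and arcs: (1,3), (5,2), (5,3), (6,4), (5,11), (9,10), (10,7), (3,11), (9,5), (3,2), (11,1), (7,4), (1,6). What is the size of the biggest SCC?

{1, 3, 11} are all mutually reachable — one SCC of size 3.
{8} is an SCC by itself.
{7} is an SCC by itself.
{10} is an SCC by itself.
{6} is an SCC by itself.
(and 4 more singleton SCCs)
The largest has 3 vertices.

3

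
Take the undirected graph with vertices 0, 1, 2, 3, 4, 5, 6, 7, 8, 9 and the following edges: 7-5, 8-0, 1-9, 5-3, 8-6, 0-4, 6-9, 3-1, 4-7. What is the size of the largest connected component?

9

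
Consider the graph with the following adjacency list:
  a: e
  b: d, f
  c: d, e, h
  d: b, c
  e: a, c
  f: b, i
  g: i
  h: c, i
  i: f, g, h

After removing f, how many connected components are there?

1

With f gone, the remaining components are: {a, b, c, d, e, g, h, i}.
That is 1 component.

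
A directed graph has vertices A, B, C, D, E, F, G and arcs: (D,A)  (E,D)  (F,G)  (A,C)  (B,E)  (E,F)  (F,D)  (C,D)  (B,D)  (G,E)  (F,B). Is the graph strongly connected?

No

There is no directed path from C to G, so the graph is not strongly connected.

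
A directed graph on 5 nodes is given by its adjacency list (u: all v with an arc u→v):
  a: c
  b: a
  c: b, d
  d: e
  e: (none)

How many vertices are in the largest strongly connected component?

3

{a, b, c} are all mutually reachable — one SCC of size 3.
{d} is an SCC by itself.
{e} is an SCC by itself.
The largest has 3 vertices.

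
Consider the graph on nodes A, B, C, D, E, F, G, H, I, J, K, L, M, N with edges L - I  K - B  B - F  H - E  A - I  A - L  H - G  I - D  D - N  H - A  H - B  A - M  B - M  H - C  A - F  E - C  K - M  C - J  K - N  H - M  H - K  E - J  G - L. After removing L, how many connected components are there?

1

With L gone, the remaining components are: {A, B, C, D, E, F, G, H, I, J, K, M, N}.
That is 1 component.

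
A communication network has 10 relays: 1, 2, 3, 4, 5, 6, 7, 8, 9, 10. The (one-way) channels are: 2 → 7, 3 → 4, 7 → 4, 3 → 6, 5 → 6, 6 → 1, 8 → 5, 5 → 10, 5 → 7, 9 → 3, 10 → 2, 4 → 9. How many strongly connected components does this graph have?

8

{3, 4, 9} are all mutually reachable — one SCC of size 3.
{10} is an SCC by itself.
{8} is an SCC by itself.
{5} is an SCC by itself.
{6} is an SCC by itself.
(and 3 more singleton SCCs)
That gives 8 strongly connected components.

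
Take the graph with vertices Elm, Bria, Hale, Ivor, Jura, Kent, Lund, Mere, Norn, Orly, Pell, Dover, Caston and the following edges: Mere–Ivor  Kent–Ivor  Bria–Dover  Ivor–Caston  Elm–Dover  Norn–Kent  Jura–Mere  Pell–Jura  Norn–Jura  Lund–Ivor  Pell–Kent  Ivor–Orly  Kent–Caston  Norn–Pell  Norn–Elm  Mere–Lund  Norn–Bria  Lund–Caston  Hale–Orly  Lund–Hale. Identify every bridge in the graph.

The edges on the cycle Norn-Pell-Jura-Norn are not bridges since each lies on that cycle.
Every edge lies on some cycle, so there are no bridges.

none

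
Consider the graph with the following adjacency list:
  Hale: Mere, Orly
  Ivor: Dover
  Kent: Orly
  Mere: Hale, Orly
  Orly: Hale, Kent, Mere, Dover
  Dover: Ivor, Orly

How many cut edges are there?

The edges on the cycle Hale-Mere-Orly-Hale are not bridges since each lies on that cycle.
But removing Orly-Kent disconnects Orly from Kent; removing Orly-Dover disconnects Orly from Dover; removing Dover-Ivor disconnects Dover from Ivor — these are bridges.
That makes 3 bridges.

3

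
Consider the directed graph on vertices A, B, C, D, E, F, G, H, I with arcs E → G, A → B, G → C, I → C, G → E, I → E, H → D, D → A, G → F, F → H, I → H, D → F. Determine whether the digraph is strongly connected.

There is no directed path from C to A, so the graph is not strongly connected.

No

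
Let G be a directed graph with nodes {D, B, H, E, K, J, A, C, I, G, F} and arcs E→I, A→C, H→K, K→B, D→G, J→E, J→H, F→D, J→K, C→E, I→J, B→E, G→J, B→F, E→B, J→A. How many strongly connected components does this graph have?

1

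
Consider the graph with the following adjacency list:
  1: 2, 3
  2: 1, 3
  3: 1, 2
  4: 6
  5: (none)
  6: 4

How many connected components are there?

5 is isolated — a component by itself.
Starting from 4 we can reach 4, 6. That is one component of size 2.
Starting from 1 we can reach 1, 2, 3. That is one component of size 3.
Total: 3 components.

3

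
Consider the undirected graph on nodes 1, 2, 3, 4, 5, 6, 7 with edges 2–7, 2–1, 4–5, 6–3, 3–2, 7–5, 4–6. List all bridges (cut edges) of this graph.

The edges on the cycle 4-6-3-2-7-5-4 are not bridges since each lies on that cycle.
But removing 2–1 disconnects 2 from 1 — this is a bridge.

1-2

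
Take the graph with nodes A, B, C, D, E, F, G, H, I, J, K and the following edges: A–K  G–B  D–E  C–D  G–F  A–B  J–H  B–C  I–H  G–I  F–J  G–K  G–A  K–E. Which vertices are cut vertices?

G

Removing G increases the component count from 1 to 2, so G is a cut vertex.
By contrast removing B leaves 1 component; it is not a cut vertex. No other vertex is a cut vertex either.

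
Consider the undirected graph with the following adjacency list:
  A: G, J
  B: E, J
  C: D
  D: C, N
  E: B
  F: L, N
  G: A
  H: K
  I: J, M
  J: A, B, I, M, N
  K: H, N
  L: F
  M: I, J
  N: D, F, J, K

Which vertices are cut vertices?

A, B, D, F, J, K, N

Removing A increases the component count from 1 to 2, so A is a cut vertex.
Removing B increases the component count from 1 to 2, so B is a cut vertex.
Removing D increases the component count from 1 to 2, so D is a cut vertex.
Likewise F, J, K, N are cut vertices.
By contrast removing L leaves 1 component; it is not a cut vertex. No other vertex is a cut vertex either.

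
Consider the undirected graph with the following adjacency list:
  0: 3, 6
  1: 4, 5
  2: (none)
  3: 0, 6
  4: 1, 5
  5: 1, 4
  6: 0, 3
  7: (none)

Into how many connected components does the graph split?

7 is isolated — a component by itself.
2 is isolated — a component by itself.
Starting from 1 we can reach 1, 4, 5. That is one component of size 3.
Starting from 0 we can reach 0, 3, 6. That is one component of size 3.
Total: 4 components.

4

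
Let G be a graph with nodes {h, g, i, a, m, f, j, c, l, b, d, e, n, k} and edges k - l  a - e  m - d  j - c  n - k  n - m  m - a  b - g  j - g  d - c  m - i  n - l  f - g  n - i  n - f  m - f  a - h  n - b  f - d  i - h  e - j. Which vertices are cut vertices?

n

Removing n increases the component count from 1 to 2, so n is a cut vertex.
By contrast removing c leaves 1 component; it is not a cut vertex. No other vertex is a cut vertex either.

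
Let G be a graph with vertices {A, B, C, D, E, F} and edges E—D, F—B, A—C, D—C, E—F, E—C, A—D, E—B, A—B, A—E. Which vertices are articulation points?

none

Removing A, for instance, still leaves 1 component. No single vertex removal increases the component count — the graph has no articulation points.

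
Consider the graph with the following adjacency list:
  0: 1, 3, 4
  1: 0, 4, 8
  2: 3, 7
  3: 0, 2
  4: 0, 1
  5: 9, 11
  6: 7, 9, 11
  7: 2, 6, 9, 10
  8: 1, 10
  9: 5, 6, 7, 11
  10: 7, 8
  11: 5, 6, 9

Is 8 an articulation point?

Deleting 8 leaves 1 component (was 1) (its neighbors 1, 10 remain connected to each other), so 8 is not a cut vertex.

No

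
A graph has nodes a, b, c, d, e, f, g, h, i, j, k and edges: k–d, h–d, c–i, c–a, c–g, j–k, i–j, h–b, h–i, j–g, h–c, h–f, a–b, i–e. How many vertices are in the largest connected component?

11

Starting from a we can reach a, b, c, d, e, f, g, h, i, j, k. That is one component of size 11.
The largest has 11 vertices.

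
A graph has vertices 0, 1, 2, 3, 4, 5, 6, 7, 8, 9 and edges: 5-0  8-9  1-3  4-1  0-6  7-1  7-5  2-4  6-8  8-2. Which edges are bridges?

1-3, 8-9

The edges on the cycle 7-5-0-6-8-2-4-1-7 are not bridges since each lies on that cycle.
But removing 9-8 disconnects 9 from 8; removing 3-1 disconnects 3 from 1 — these are bridges.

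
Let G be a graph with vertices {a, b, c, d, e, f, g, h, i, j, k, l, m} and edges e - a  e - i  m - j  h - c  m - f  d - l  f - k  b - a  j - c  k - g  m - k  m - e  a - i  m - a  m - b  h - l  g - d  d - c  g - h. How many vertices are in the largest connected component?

Starting from a we can reach a, b, c, d, e, f, g, h, i, j, k, l, m. That is one component of size 13.
The largest has 13 vertices.

13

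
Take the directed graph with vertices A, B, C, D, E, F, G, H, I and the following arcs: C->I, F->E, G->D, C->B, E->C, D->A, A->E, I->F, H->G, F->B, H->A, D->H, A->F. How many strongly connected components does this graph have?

4

{C, E, F, I} are all mutually reachable — one SCC of size 4.
{D, G, H} are all mutually reachable — one SCC of size 3.
{B} is an SCC by itself.
{A} is an SCC by itself.
That gives 4 strongly connected components.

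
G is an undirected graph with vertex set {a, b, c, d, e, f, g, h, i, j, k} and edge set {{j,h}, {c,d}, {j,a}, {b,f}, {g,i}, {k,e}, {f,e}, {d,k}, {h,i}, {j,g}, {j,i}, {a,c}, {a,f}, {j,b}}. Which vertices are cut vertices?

Removing j increases the component count from 1 to 2, so j is a cut vertex.
By contrast removing k leaves 1 component; it is not a cut vertex. No other vertex is a cut vertex either.

j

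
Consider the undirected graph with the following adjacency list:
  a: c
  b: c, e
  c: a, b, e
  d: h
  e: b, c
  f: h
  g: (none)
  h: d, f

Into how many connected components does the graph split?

3

g is isolated — a component by itself.
Starting from d we can reach d, f, h. That is one component of size 3.
Starting from a we can reach a, b, c, e. That is one component of size 4.
Total: 3 components.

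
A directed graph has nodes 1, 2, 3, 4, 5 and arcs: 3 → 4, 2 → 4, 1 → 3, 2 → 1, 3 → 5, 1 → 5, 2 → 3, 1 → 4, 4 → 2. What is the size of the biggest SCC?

{1, 2, 3, 4} are all mutually reachable — one SCC of size 4.
{5} is an SCC by itself.
The largest has 4 vertices.

4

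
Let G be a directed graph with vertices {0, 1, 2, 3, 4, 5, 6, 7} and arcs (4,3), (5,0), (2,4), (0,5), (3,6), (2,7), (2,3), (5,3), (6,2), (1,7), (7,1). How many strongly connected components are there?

{2, 3, 4, 6} are all mutually reachable — one SCC of size 4.
{0, 5} are all mutually reachable — one SCC of size 2.
{1, 7} are all mutually reachable — one SCC of size 2.
That gives 3 strongly connected components.

3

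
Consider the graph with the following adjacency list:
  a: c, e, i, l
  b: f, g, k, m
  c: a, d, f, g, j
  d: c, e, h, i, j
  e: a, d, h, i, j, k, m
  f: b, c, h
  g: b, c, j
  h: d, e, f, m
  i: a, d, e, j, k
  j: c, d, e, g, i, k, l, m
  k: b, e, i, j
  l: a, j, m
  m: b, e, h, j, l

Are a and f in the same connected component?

Yes

From a we can reach a, b, c, d, e, f, g, h, i, j, k, l, m, which includes f.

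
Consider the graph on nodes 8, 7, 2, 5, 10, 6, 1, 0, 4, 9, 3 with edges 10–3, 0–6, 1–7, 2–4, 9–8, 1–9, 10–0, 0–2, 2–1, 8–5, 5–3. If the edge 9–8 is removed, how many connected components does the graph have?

1

9 and 8 are still connected via 9-1-2-0-10-3-5-8, so the component count stays at 1.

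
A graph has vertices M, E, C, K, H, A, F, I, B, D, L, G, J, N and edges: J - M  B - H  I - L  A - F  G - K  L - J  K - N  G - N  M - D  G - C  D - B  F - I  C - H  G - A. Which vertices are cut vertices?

G

Removing G increases the component count from 2 to 3, so G is a cut vertex.
By contrast removing J leaves 2 components; it is not a cut vertex. No other vertex is a cut vertex either.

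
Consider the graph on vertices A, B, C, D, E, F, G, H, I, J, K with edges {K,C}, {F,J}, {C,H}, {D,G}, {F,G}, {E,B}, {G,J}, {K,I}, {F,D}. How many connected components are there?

4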